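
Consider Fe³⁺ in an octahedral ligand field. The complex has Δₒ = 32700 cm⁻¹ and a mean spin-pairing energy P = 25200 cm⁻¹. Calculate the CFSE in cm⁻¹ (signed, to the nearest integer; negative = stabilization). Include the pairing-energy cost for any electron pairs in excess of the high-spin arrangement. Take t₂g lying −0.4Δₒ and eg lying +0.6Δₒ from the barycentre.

Fe is in group 8, so Fe³⁺ is d⁵ (8 − 3 = 5).
Here Δₒ > P (32700 > 25200), so the low-spin state is favoured.
Configuration: t₂g⁵ eg⁰.
Orbital CFSE = -2.0Δₒ = -2.0 × 32700 = -65400 cm⁻¹.
Excess pairs vs high-spin: 2 − 0 = 2; pairing cost = +50400 cm⁻¹.
Net CFSE = -65400 + 50400 = -15000 cm⁻¹.

-15000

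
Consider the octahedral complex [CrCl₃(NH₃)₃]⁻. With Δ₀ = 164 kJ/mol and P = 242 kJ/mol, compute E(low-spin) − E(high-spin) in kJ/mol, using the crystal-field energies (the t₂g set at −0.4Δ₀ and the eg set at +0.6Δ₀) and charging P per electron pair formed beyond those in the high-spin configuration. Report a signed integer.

78

Ligand charges: 3×(-1) from Cl⁻ and 3×(+0) from NH₃ sum to -3; with overall charge -1, Cr is +2.
Cr sits in group 6; removing 2 electrons leaves Cr²⁺ with 6 − 2 = 4 d electrons.
In the high-spin limit (t₂g³ eg¹) the orbital term is -0.6Δ₀ = -98 kJ/mol, with no excess pairing.
For low-spin the configuration is t₂g⁴ eg⁰: orbital energy -1.6 × 164 = -262 kJ/mol, and 1 additional pair relative to high-spin adds 242 kJ/mol, giving -20 kJ/mol.
The difference is -20 − (-98) = 78 kJ/mol, so high-spin lies lower.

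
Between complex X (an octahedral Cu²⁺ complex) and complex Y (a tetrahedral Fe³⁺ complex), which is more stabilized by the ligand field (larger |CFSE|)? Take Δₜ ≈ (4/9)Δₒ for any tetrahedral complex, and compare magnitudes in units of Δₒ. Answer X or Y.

X: Cu is in group 11, so Cu²⁺ is d⁹ (11 − 2 = 9); t₂g⁶ eg³, CFSE = -0.6Δₒ.
Y: Group 8 minus oxidation state +3 gives a d⁵ configuration for Fe³⁺; With tetrahedral geometry the complex is necessarily high-spin; e² t₂³, CFSE = 0.0Δₜ ≈ 0.00Δₒ.
So X has the larger |CFSE|.

X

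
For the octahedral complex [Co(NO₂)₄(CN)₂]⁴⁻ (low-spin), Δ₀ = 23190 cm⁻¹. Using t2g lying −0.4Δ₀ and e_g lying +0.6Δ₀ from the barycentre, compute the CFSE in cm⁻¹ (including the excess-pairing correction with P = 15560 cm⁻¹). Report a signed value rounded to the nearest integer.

Ligand charges: 4×(-1) from NO₂⁻ and 2×(-1) from CN⁻ sum to -6; with overall charge -4, Co is +2.
Group 9 minus oxidation state +2 gives a d⁷ configuration for Co²⁺.
The d⁷ electrons fill as t2g^6 e_g^1.
Orbital CFSE = 6(-0.4) + 1(0.6) = -1.8Δ₀ = -1.8 × 23190 = -41742 cm⁻¹.
Relative to high-spin t2g^5 e_g^2 (2 paired), the low-spin configuration has 1 additional pair, contributing +1 × 15560 = +15560 cm⁻¹.
Overall CFSE = -41742 + 15560 = -26182 cm⁻¹.

-26182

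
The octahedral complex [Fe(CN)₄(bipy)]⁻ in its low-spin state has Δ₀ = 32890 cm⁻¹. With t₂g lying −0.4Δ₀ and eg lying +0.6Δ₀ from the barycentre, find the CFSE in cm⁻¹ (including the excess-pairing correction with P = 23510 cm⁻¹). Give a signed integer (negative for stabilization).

-18760

Ligand charges: 4×(-1) from CN⁻ and 1×(+0) from bipy sum to -4; with overall charge -1, Fe is +3.
Fe sits in group 8; removing 3 electrons leaves Fe³⁺ with 8 − 3 = 5 d electrons.
Electron filling gives t₂g⁵ eg⁰.
CFSE(orbital) = 5×(-0.4Δ₀) + 0×(0.6Δ₀) = -2.0Δ₀; with Δ₀ = 32890 cm⁻¹ that is -65780 cm⁻¹.
High-spin d⁵ would be t₂g³ eg² with 0 pairs; low-spin has 2, so 2 excess pairs cost +2P = +47020 cm⁻¹.
Net CFSE = -65780 + 47020 = -18760 cm⁻¹.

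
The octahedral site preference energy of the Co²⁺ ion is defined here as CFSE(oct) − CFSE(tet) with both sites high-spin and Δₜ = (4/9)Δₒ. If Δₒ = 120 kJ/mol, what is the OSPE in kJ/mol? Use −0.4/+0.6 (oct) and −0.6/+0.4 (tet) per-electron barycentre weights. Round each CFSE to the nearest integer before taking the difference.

-32

Co is in group 9, so Co²⁺ is d⁷ (9 − 2 = 7).
Octahedral high-spin t₂g⁵ eg²: CFSE = -0.8 × 120 = -96 kJ/mol.
Tetrahedral: e⁴ t₂³, CFSE = 4(−0.6) + 3(+0.4) = -1.2Δₜ = -1.2 × (4/9) × 120 = -64 kJ/mol.
OSPE = CFSE(oct) − CFSE(tet) = -96 − (-64) = -32 kJ/mol.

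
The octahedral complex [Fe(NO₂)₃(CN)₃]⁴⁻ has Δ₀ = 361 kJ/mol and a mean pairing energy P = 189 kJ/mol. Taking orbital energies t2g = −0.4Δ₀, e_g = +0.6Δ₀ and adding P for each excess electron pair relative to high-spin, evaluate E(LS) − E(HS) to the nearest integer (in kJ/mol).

Ligand charges: 3×(-1) from NO₂⁻ and 3×(-1) from CN⁻ sum to -6; with overall charge -4, Fe is +2.
Group 8 minus oxidation state +2 gives a d⁶ configuration for Fe²⁺.
In the high-spin limit (t2g^4 e_g^2) the orbital term is -0.4Δ₀ = -144 kJ/mol, with no excess pairing.
Low-spin: t2g^6 e_g^0, orbital CFSE = -2.4Δ₀ = -866 kJ/mol; plus 2 excess pairs × P = +378 kJ/mol; total -488 kJ/mol.
Thus E(LS) − E(HS) = -344 kJ/mol.

-344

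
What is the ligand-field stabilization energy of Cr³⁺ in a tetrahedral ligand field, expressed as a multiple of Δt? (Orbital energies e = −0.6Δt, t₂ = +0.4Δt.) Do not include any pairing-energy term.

-0.8 Δt

Cr³⁺: group 6, so d-count = 6 − 3 = 3.
Tetrahedral splitting is small, so the complex is high-spin.
Configuration: e² t₂¹.
CFSE = 2(-0.6Δt) + 1(0.4Δt) = -1.2Δt + 0.4Δt = -0.8Δt.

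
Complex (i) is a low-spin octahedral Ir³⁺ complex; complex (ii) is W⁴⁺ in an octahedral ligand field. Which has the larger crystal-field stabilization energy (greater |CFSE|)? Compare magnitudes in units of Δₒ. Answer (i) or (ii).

(i): Ir sits in group 9; removing 3 electrons leaves Ir³⁺ with 9 − 3 = 6 d electrons; t₂g⁶ eg⁰, CFSE = -2.4Δₒ.
(ii): W⁴⁺: group 6, so d-count = 6 − 4 = 2; t₂g² eg⁰, CFSE = -0.8Δₒ.
So (i) has the larger |CFSE|.

(i)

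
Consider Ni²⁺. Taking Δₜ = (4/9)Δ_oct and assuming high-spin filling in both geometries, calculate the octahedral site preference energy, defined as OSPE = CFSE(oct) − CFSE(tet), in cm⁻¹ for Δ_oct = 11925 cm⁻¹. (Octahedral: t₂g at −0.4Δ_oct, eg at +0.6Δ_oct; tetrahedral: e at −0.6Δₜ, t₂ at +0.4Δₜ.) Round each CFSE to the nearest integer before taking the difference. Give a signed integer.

Ni²⁺: group 10, so d-count = 10 − 2 = 8.
Octahedral (high-spin): t₂g⁶ eg², CFSE = 6(−0.4) + 2(+0.6) = -1.2Δ_oct = -1.2 × 11925 = -14310 cm⁻¹.
In a tetrahedral site the filling is e⁴ t₂⁴: CFSE(tet) = -0.8Δₜ = -0.8 × (4/9)(11925) = -4240 cm⁻¹.
OSPE = -14310 − (-4240) = -10070 cm⁻¹.

-10070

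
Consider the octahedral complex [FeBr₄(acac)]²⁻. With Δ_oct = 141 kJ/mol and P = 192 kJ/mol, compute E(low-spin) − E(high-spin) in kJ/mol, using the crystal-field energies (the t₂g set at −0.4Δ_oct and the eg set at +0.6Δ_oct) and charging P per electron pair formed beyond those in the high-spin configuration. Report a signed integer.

Ligand charges: 4×(-1) from Br⁻ and 1×(-1) from acac⁻ sum to -5; with overall charge -2, Fe is +3.
Group 8 minus oxidation state +3 gives a d⁵ configuration for Fe³⁺.
In the high-spin limit (t₂g³ eg²) the orbital term is 0.0Δ_oct = 0 kJ/mol, with no excess pairing.
For low-spin the configuration is t₂g⁵ eg⁰: orbital energy -2.0 × 141 = -282 kJ/mol, and 2 additional pairs relative to high-spin add 384 kJ/mol, giving 102 kJ/mol.
E(LS) − E(HS) = 102 − (0) = 102 kJ/mol.

102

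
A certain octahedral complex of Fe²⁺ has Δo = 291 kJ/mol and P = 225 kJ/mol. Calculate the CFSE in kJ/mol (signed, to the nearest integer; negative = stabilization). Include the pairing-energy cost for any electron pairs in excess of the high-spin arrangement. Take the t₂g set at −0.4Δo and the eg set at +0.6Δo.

-248

Fe sits in group 8; removing 2 electrons leaves Fe²⁺ with 8 − 2 = 6 d electrons.
Δo > P, so pairing is preferred: the ground state is low-spin.
Configuration: t₂g⁶ eg⁰.
Orbital CFSE = -2.4Δo = -2.4 × 291 = -698 kJ/mol.
Excess pairs vs high-spin: 3 − 1 = 2; pairing cost = +450 kJ/mol.
Net CFSE = -698 + 450 = -248 kJ/mol.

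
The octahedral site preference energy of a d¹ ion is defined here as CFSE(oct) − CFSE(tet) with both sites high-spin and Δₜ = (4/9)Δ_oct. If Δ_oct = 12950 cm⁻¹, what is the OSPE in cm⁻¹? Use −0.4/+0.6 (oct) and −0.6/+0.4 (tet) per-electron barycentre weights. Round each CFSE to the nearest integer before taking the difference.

-1727

In an octahedral site d¹ (HS) is t2g^1 e_g^0, giving CFSE(oct) = -0.4Δ_oct = -5180 cm⁻¹.
In a tetrahedral site the filling is e^1 t2^0: CFSE(tet) = -0.6Δₜ = -0.6 × (4/9)(12950) = -3453 cm⁻¹.
Subtracting, OSPE = -5180 − (-3453) = -1727 cm⁻¹.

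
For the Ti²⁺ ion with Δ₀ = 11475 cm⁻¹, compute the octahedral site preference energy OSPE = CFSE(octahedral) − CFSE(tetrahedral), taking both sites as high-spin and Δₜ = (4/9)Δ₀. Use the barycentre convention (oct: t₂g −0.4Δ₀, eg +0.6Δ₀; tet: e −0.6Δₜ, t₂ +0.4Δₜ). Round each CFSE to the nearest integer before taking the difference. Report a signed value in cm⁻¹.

-3060

Ti is in group 4, so Ti²⁺ is d² (4 − 2 = 2).
Octahedral high-spin t₂g² eg⁰: CFSE = -0.8 × 11475 = -9180 cm⁻¹.
Tetrahedral: e² t₂⁰, CFSE = 2(−0.6) + 0(+0.4) = -1.2Δₜ = -1.2 × (4/9) × 11475 = -6120 cm⁻¹.
Subtracting, OSPE = -9180 − (-6120) = -3060 cm⁻¹.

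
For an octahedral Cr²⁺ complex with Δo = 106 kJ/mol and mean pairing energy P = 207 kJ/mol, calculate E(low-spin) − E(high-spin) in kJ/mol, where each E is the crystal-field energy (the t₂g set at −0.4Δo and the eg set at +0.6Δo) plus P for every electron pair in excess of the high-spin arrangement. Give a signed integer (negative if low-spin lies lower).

101

Cr sits in group 6; removing 2 electrons leaves Cr²⁺ with 6 − 2 = 4 d electrons.
High-spin: t₂g³ eg¹, CFSE = -0.6Δo = -64 kJ/mol.
For low-spin the configuration is t₂g⁴ eg⁰: orbital energy -1.6 × 106 = -170 kJ/mol, and 1 additional pair relative to high-spin adds 207 kJ/mol, giving 37 kJ/mol.
Thus E(LS) − E(HS) = 101 kJ/mol.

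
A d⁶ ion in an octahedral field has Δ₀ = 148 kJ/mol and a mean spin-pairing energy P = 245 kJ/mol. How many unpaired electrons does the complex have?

Δ₀ < P, so pairing is avoided: the ground state is high-spin.
Filling d⁶ accordingly: t₂g⁴ eg².
Unpaired electrons: 4.

4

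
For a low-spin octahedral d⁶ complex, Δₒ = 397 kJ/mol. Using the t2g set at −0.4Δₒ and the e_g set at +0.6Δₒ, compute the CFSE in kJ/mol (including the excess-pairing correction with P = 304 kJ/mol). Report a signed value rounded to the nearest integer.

Configuration: t2g^6 e_g^0.
Orbital CFSE = 6(-0.4) + 0(0.6) = -2.4Δₒ = -2.4 × 397 = -953 kJ/mol.
High-spin d⁶ would be t2g^4 e_g^2 with 1 pair; low-spin has 3, so 2 excess pairs cost +2P = +608 kJ/mol.
Net CFSE = -953 + 608 = -345 kJ/mol.

-345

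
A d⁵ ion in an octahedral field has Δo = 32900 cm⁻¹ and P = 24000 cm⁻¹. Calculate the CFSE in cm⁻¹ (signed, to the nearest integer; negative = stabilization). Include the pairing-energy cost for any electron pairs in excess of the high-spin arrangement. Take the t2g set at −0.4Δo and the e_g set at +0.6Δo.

-17800

Δo > P, so pairing is preferred: the ground state is low-spin.
Filling d⁵ accordingly: t2g^5 e_g^0.
Orbital CFSE = -2.0Δo = -2.0 × 32900 = -65800 cm⁻¹.
Excess pairs vs high-spin: 2 − 0 = 2; pairing cost = +48000 cm⁻¹.
Net CFSE = -65800 + 48000 = -17800 cm⁻¹.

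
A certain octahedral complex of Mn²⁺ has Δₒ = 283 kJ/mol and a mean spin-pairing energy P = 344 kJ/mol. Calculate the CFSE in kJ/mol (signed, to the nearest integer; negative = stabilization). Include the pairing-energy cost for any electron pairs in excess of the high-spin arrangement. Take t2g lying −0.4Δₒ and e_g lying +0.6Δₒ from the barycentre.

Mn sits in group 7; removing 2 electrons leaves Mn²⁺ with 7 − 2 = 5 d electrons.
Since Δₒ = 283 kJ/mol < P = 344 kJ/mol, the complex adopts the high-spin configuration.
Configuration: t2g^3 e_g^2.
Orbital CFSE = 0.0Δₒ = 0.0 × 283 = 0 kJ/mol.
High-spin has no excess pairs, so no pairing correction applies.

0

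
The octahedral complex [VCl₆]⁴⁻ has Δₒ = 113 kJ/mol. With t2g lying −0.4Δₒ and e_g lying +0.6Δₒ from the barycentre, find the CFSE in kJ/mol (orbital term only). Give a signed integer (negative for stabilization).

-136

Each Cl⁻ contributes -1; 6 × (-1) = -6. With overall charge -4, V is in the +2 oxidation state.
Group 5 minus oxidation state +2 gives a d³ configuration for V²⁺.
For octahedral d³ the high- and low-spin configurations coincide.
Electron filling gives t2g^3 e_g^0.
Orbital CFSE = 3(-0.4) + 0(0.6) = -1.2Δₒ = -1.2 × 113 = -136 kJ/mol.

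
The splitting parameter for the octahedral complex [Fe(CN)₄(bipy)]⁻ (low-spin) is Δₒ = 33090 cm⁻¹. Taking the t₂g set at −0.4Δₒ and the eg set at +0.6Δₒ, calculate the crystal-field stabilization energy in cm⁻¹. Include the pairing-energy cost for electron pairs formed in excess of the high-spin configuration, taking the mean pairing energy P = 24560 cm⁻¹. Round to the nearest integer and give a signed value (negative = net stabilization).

Ligand charges: 4×(-1) from CN⁻ and 1×(+0) from bipy sum to -4; with overall charge -1, Fe is +3.
Fe sits in group 8; removing 3 electrons leaves Fe³⁺ with 8 − 3 = 5 d electrons.
The d⁵ electrons fill as t₂g⁵ eg⁰.
CFSE(orbital) = 5×(-0.4Δₒ) + 0×(0.6Δₒ) = -2.0Δₒ; with Δₒ = 33090 cm⁻¹ that is -66180 cm⁻¹.
Relative to high-spin t₂g³ eg² (0 paired), the low-spin configuration has 2 additional pairs, contributing +2 × 24560 = +49120 cm⁻¹.
Overall CFSE = -66180 + 49120 = -17060 cm⁻¹.

-17060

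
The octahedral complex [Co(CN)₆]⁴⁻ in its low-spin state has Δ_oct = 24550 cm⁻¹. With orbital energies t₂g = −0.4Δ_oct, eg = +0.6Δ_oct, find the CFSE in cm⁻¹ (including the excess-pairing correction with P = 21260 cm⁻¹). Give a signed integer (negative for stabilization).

Each CN⁻ contributes -1; 6 × (-1) = -6. With overall charge -4, Co is in the +2 oxidation state.
Co is in group 9, so Co²⁺ is d⁷ (9 − 2 = 7).
The d⁷ electrons fill as t₂g⁶ eg¹.
The orbital stabilization is -1.8Δ_oct = -1.8 × 24550 = -44190 cm⁻¹.
High-spin d⁷ would be t₂g⁵ eg² with 2 pairs; low-spin has 3, so 1 excess pair costs +1P = +21260 cm⁻¹.
Combining: -44190 + 21260 = -22930 cm⁻¹.

-22930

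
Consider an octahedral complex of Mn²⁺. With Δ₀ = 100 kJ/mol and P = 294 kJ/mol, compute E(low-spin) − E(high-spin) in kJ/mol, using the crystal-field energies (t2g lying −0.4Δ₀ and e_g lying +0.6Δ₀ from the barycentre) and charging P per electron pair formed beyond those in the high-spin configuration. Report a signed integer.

Mn sits in group 7; removing 2 electrons leaves Mn²⁺ with 7 − 2 = 5 d electrons.
High-spin d⁵ fills as t2g^3 e_g^2 with CFSE 3(−0.4) + 2(+0.6) = 0.0Δ₀ = 0 kJ/mol.
Low-spin: t2g^5 e_g^0, orbital CFSE = -2.0Δ₀ = -200 kJ/mol; plus 2 excess pairs × P = +588 kJ/mol; total 388 kJ/mol.
The difference is 388 − (0) = 388 kJ/mol, so high-spin lies lower.

388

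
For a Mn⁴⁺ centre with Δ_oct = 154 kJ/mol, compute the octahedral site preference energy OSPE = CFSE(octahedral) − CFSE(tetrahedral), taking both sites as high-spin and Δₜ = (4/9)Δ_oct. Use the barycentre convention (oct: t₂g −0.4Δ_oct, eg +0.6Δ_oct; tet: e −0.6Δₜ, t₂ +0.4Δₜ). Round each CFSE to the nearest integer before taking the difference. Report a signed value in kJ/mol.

Mn⁴⁺: group 7, so d-count = 7 − 4 = 3.
In an octahedral site d³ (HS) is t₂g³ eg⁰, giving CFSE(oct) = -1.2Δ_oct = -185 kJ/mol.
Tetrahedral e² t₂¹ gives -0.8Δₜ = -0.8 × (4/9) × 154 = -55 kJ/mol.
OSPE = CFSE(oct) − CFSE(tet) = -185 − (-55) = -130 kJ/mol.

-130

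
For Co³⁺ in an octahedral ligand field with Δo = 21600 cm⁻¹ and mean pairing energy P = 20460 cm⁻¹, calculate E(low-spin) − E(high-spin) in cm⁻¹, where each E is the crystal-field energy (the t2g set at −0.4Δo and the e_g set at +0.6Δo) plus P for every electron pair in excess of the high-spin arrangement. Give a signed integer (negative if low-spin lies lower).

-2280

Co is in group 9, so Co³⁺ is d⁶ (9 − 3 = 6).
High-spin d⁶ fills as t2g^4 e_g^2 with CFSE 4(−0.4) + 2(+0.6) = -0.4Δo = -8640 cm⁻¹.
For low-spin the configuration is t2g^6 e_g^0: orbital energy -2.4 × 21600 = -51840 cm⁻¹, and 2 additional pairs relative to high-spin add 40920 cm⁻¹, giving -10920 cm⁻¹.
E(LS) − E(HS) = -10920 − (-8640) = -2280 cm⁻¹.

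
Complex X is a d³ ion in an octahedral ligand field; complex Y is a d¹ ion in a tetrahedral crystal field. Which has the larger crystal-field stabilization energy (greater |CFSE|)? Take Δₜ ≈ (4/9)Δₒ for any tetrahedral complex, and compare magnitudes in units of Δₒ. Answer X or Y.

X: For octahedral d³ the high- and low-spin configurations coincide; t₂g³ eg⁰, CFSE = -1.2Δₒ.
Y: Tetrahedral splitting is small, so the complex is high-spin; e¹ t₂⁰, CFSE = -0.6Δₜ ≈ -0.27Δₒ.
So X has the larger |CFSE|.

X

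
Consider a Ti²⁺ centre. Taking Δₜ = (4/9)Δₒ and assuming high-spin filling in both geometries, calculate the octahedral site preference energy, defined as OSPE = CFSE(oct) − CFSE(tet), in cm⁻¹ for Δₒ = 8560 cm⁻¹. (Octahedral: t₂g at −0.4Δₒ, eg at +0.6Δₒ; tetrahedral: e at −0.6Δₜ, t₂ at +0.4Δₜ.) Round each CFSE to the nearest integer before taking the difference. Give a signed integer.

-2283

Group 4 minus oxidation state +2 gives a d² configuration for Ti²⁺.
Octahedral high-spin t₂g² eg⁰: CFSE = -0.8 × 8560 = -6848 cm⁻¹.
In a tetrahedral site the filling is e² t₂⁰: CFSE(tet) = -1.2Δₜ = -1.2 × (4/9)(8560) = -4565 cm⁻¹.
OSPE = CFSE(oct) − CFSE(tet) = -6848 − (-4565) = -2283 cm⁻¹.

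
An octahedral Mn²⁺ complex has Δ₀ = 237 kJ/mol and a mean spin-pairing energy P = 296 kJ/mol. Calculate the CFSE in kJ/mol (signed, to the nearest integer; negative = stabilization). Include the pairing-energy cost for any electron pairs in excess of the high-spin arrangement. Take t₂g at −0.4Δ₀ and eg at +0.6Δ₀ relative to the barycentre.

0

Group 7 minus oxidation state +2 gives a d⁵ configuration for Mn²⁺.
Δ₀ < P, so pairing is avoided: the ground state is high-spin.
Filling d⁵ accordingly: t₂g³ eg².
Orbital CFSE = 0.0Δ₀ = 0.0 × 237 = 0 kJ/mol.
High-spin has no excess pairs, so no pairing correction applies.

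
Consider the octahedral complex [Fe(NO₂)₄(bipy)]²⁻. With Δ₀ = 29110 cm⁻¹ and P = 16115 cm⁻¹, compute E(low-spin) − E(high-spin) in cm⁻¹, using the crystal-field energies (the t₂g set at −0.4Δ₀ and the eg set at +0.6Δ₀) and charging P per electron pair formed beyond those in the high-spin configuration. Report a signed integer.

-25990

Ligand charges: 4×(-1) from NO₂⁻ and 1×(+0) from bipy sum to -4; with overall charge -2, Fe is +2.
Group 8 minus oxidation state +2 gives a d⁶ configuration for Fe²⁺.
In the high-spin limit (t₂g⁴ eg²) the orbital term is -0.4Δ₀ = -11644 cm⁻¹, with no excess pairing.
For low-spin the configuration is t₂g⁶ eg⁰: orbital energy -2.4 × 29110 = -69864 cm⁻¹, and 2 additional pairs relative to high-spin add 32230 cm⁻¹, giving -37634 cm⁻¹.
Thus E(LS) − E(HS) = -25990 cm⁻¹.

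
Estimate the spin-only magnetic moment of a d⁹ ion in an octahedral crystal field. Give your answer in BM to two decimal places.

Configuration: t₂g⁶ eg³ → 1 unpaired electron.
μ(spin-only) = √[1(1+2)] = √3 ≈ 1.73 BM.

1.73 BM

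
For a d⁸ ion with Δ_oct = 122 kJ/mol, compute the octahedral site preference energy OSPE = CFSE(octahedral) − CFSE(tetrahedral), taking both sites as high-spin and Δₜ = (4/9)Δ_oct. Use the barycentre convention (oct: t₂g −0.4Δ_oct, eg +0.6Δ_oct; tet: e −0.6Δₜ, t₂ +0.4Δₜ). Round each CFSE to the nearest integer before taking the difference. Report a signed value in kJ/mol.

In an octahedral site d⁸ (HS) is t2g^6 e_g^2, giving CFSE(oct) = -1.2Δ_oct = -146 kJ/mol.
Tetrahedral: e^4 t2^4, CFSE = 4(−0.6) + 4(+0.4) = -0.8Δₜ = -0.8 × (4/9) × 122 = -43 kJ/mol.
OSPE = -146 − (-43) = -103 kJ/mol.

-103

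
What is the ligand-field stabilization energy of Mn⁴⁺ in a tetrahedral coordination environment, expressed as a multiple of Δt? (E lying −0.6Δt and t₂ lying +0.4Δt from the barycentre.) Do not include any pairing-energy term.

-0.8 Δt

Group 7 minus oxidation state +4 gives a d³ configuration for Mn⁴⁺.
Tetrahedral fields are weak (Δₜ ≈ 4/9 Δₒ), so electrons fill high-spin.
Configuration: e² t₂¹.
CFSE = 2(-0.6Δt) + 1(0.4Δt) = -1.2Δt + 0.4Δt = -0.8Δt.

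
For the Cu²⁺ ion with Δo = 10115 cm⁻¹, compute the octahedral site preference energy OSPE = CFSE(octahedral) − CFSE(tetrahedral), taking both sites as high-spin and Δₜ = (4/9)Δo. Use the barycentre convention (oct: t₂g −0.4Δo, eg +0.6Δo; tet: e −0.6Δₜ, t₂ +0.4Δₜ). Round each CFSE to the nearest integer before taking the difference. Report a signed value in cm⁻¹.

-4271

Group 11 minus oxidation state +2 gives a d⁹ configuration for Cu²⁺.
Octahedral high-spin t₂g⁶ eg³: CFSE = -0.6 × 10115 = -6069 cm⁻¹.
In a tetrahedral site the filling is e⁴ t₂⁵: CFSE(tet) = -0.4Δₜ = -0.4 × (4/9)(10115) = -1798 cm⁻¹.
OSPE = -6069 − (-1798) = -4271 cm⁻¹.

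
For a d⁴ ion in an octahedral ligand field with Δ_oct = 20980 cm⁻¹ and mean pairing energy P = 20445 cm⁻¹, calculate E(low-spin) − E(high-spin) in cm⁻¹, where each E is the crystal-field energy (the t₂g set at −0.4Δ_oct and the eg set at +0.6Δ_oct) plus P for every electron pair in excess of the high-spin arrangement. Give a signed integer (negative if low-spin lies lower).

High-spin: t₂g³ eg¹, CFSE = -0.6Δ_oct = -12588 cm⁻¹.
For low-spin the configuration is t₂g⁴ eg⁰: orbital energy -1.6 × 20980 = -33568 cm⁻¹, and 1 additional pair relative to high-spin adds 20445 cm⁻¹, giving -13123 cm⁻¹.
E(LS) − E(HS) = -13123 − (-12588) = -535 cm⁻¹.

-535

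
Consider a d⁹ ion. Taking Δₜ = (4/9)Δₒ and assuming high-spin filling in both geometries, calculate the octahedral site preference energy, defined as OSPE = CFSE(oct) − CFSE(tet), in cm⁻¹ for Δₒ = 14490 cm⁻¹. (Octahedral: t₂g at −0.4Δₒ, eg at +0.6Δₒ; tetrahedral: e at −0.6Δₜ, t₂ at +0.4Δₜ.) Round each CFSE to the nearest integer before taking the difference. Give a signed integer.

In an octahedral site d⁹ (HS) is t2g^6 e_g^3, giving CFSE(oct) = -0.6Δₒ = -8694 cm⁻¹.
In a tetrahedral site the filling is e^4 t2^5: CFSE(tet) = -0.4Δₜ = -0.4 × (4/9)(14490) = -2576 cm⁻¹.
Subtracting, OSPE = -8694 − (-2576) = -6118 cm⁻¹.

-6118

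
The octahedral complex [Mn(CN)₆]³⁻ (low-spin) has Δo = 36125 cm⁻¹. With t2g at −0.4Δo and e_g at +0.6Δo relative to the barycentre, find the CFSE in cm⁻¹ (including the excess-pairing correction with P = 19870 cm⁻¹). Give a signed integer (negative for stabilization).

Each CN⁻ contributes -1; 6 × (-1) = -6. With overall charge -3, Mn is in the +3 oxidation state.
Group 7 minus oxidation state +3 gives a d⁴ configuration for Mn³⁺.
Configuration: t2g^4 e_g^0.
CFSE(orbital) = 4×(-0.4Δo) + 0×(0.6Δo) = -1.6Δo; with Δo = 36125 cm⁻¹ that is -57800 cm⁻¹.
Pairing penalty: 1 pair vs 0 in the high-spin reference → 1 extra × P = 19870 cm⁻¹.
Overall CFSE = -57800 + 19870 = -37930 cm⁻¹.

-37930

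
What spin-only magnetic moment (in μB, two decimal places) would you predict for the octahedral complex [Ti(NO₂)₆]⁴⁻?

Each NO₂⁻ contributes -1; 6 × (-1) = -6. With overall charge -4, Ti is in the +2 oxidation state.
Ti sits in group 4; removing 2 electrons leaves Ti²⁺ with 4 − 2 = 2 d electrons.
Configuration: t2g^2 e_g^0 → 2 unpaired electrons.
μ(spin-only) = √[2(2+2)] = √8 ≈ 2.83 μB.

2.83 μB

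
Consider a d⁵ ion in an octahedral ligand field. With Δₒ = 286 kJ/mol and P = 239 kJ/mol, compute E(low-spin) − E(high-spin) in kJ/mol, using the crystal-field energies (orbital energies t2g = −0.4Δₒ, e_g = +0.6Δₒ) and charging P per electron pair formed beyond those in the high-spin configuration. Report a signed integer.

-94

High-spin: t2g^3 e_g^2, CFSE = 0.0Δₒ = 0 kJ/mol.
For low-spin the configuration is t2g^5 e_g^0: orbital energy -2.0 × 286 = -572 kJ/mol, and 2 additional pairs relative to high-spin add 478 kJ/mol, giving -94 kJ/mol.
E(LS) − E(HS) = -94 − (0) = -94 kJ/mol.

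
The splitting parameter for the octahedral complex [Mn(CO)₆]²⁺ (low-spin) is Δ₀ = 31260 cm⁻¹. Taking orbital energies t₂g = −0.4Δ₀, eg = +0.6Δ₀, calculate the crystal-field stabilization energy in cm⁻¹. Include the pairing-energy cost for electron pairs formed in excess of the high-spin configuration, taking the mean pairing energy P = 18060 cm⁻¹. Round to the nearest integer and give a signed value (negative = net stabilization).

CO is neutral, so the +2 overall charge sits on Mn: oxidation state +2.
Mn²⁺: group 7, so d-count = 7 − 2 = 5.
Electron filling gives t₂g⁵ eg⁰.
Orbital CFSE = 5(-0.4) + 0(0.6) = -2.0Δ₀ = -2.0 × 31260 = -62520 cm⁻¹.
Pairing penalty: 2 pairs vs 0 in the high-spin reference → 2 extra × P = 36120 cm⁻¹.
Combining: -62520 + 36120 = -26400 cm⁻¹.

-26400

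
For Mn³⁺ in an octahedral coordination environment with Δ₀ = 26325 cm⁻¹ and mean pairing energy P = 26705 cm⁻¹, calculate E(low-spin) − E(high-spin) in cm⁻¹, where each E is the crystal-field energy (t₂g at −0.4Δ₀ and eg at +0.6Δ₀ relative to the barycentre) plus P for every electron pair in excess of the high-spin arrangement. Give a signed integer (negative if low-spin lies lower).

Mn³⁺: group 7, so d-count = 7 − 3 = 4.
High-spin: t₂g³ eg¹, CFSE = -0.6Δ₀ = -15795 cm⁻¹.
Low-spin: t₂g⁴ eg⁰, orbital CFSE = -1.6Δ₀ = -42120 cm⁻¹; plus 1 excess pair × P = +26705 cm⁻¹; total -15415 cm⁻¹.
Thus E(LS) − E(HS) = 380 cm⁻¹.

380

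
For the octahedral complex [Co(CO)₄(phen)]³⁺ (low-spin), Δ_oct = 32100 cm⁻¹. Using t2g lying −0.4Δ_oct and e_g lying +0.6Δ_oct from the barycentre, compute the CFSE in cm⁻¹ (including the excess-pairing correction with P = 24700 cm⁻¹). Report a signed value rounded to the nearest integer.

-27640

Ligand charges: 4×(+0) from CO and 1×(+0) from phen sum to +0; with overall charge +3, Co is +3.
Co is in group 9, so Co³⁺ is d⁶ (9 − 3 = 6).
Electron filling gives t2g^6 e_g^0.
The orbital stabilization is -2.4Δ_oct = -2.4 × 32100 = -77040 cm⁻¹.
Pairing penalty: 3 pairs vs 1 in the high-spin reference → 2 extra × P = 49400 cm⁻¹.
Combining: -77040 + 49400 = -27640 cm⁻¹.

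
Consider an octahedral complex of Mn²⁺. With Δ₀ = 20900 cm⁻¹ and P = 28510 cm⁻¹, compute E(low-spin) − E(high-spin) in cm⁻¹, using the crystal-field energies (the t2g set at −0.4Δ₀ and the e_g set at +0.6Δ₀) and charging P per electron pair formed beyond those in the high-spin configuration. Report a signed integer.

Mn sits in group 7; removing 2 electrons leaves Mn²⁺ with 7 − 2 = 5 d electrons.
High-spin d⁵ fills as t2g^3 e_g^2 with CFSE 3(−0.4) + 2(+0.6) = 0.0Δ₀ = 0 cm⁻¹.
Low-spin: t2g^5 e_g^0, orbital CFSE = -2.0Δ₀ = -41800 cm⁻¹; plus 2 excess pairs × P = +57020 cm⁻¹; total 15220 cm⁻¹.
E(LS) − E(HS) = 15220 − (0) = 15220 cm⁻¹.

15220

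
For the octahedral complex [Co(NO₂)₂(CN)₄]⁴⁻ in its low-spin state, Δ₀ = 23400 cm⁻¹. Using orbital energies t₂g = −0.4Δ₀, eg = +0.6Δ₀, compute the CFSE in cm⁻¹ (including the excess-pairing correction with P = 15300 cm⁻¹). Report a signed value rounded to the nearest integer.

-26820

Ligand charges: 2×(-1) from NO₂⁻ and 4×(-1) from CN⁻ sum to -6; with overall charge -4, Co is +2.
Co²⁺: group 9, so d-count = 9 − 2 = 7.
The d⁷ electrons fill as t₂g⁶ eg¹.
Orbital CFSE = 6(-0.4) + 1(0.6) = -1.8Δ₀ = -1.8 × 23400 = -42120 cm⁻¹.
Relative to high-spin t₂g⁵ eg² (2 paired), the low-spin configuration has 1 additional pair, contributing +1 × 15300 = +15300 cm⁻¹.
Net CFSE = -42120 + 15300 = -26820 cm⁻¹.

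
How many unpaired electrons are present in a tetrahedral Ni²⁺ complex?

2

Ni sits in group 10; removing 2 electrons leaves Ni²⁺ with 10 − 2 = 8 d electrons.
With tetrahedral geometry the complex is necessarily high-spin.
Configuration: e⁴ t₂⁴, giving 2 unpaired electrons.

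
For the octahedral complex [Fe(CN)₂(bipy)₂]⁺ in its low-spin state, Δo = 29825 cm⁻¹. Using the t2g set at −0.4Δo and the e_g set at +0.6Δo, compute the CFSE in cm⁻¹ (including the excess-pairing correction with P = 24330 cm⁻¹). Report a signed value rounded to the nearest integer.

Ligand charges: 2×(-1) from CN⁻ and 2×(+0) from bipy sum to -2; with overall charge +1, Fe is +3.
Group 8 minus oxidation state +3 gives a d⁵ configuration for Fe³⁺.
The d⁵ electrons fill as t2g^5 e_g^0.
The orbital stabilization is -2.0Δo = -2.0 × 29825 = -59650 cm⁻¹.
High-spin d⁵ would be t2g^3 e_g^2 with 0 pairs; low-spin has 2, so 2 excess pairs cost +2P = +48660 cm⁻¹.
Net CFSE = -59650 + 48660 = -10990 cm⁻¹.

-10990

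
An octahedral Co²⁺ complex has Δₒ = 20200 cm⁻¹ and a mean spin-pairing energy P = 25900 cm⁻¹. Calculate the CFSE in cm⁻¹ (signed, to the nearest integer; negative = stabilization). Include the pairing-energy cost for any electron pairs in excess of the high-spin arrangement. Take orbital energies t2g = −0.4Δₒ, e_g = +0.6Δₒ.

-16160

Co²⁺: group 9, so d-count = 9 − 2 = 7.
Here Δₒ < P (20200 < 25900), so the high-spin state is favoured.
Filling d⁷ accordingly: t2g^5 e_g^2.
Orbital CFSE = -0.8Δₒ = -0.8 × 20200 = -16160 cm⁻¹.
High-spin has no excess pairs, so no pairing correction applies.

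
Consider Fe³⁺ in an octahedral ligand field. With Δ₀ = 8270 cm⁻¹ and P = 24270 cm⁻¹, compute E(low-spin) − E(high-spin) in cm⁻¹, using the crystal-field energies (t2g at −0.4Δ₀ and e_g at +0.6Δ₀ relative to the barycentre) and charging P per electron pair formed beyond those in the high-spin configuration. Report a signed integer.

Group 8 minus oxidation state +3 gives a d⁵ configuration for Fe³⁺.
High-spin: t2g^3 e_g^2, CFSE = 0.0Δ₀ = 0 cm⁻¹.
Low-spin: t2g^5 e_g^0, orbital CFSE = -2.0Δ₀ = -16540 cm⁻¹; plus 2 excess pairs × P = +48540 cm⁻¹; total 32000 cm⁻¹.
E(LS) − E(HS) = 32000 − (0) = 32000 cm⁻¹.

32000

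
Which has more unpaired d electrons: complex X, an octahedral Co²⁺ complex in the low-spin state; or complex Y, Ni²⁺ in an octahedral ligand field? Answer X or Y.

Y

X: Group 9 minus oxidation state +2 gives a d⁷ configuration for Co²⁺; t₂g⁶ eg¹ → 1 unpaired.
Y: Group 10 minus oxidation state +2 gives a d⁸ configuration for Ni²⁺; For octahedral d⁸ the high- and low-spin configurations coincide; t2g^6 e_g^2 → 2 unpaired.
So Y has more unpaired electrons.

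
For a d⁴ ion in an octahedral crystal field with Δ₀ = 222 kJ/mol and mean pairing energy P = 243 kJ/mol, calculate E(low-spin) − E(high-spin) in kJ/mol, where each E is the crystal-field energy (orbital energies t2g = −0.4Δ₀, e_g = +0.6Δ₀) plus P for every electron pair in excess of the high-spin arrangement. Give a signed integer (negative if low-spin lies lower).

High-spin d⁴ fills as t2g^3 e_g^1 with CFSE 3(−0.4) + 1(+0.6) = -0.6Δ₀ = -133 kJ/mol.
Low-spin: t2g^4 e_g^0, orbital CFSE = -1.6Δ₀ = -355 kJ/mol; plus 1 excess pair × P = +243 kJ/mol; total -112 kJ/mol.
E(LS) − E(HS) = -112 − (-133) = 21 kJ/mol.

21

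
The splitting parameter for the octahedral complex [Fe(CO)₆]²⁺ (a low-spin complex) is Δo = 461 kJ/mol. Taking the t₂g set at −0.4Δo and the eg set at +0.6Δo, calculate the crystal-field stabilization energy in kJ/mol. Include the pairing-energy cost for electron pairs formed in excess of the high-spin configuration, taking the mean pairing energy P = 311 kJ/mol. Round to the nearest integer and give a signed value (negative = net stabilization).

-484

CO is neutral, so the +2 overall charge sits on Fe: oxidation state +2.
Fe²⁺: group 8, so d-count = 8 − 2 = 6.
Configuration: t₂g⁶ eg⁰.
The orbital stabilization is -2.4Δo = -2.4 × 461 = -1106 kJ/mol.
Relative to high-spin t₂g⁴ eg² (1 paired), the low-spin configuration has 2 additional pairs, contributing +2 × 311 = +622 kJ/mol.
Overall CFSE = -1106 + 622 = -484 kJ/mol.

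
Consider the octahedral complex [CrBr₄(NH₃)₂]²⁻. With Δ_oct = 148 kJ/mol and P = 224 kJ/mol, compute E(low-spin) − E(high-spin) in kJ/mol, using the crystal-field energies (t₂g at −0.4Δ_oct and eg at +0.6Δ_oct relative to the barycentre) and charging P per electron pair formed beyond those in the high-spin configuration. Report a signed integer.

Ligand charges: 4×(-1) from Br⁻ and 2×(+0) from NH₃ sum to -4; with overall charge -2, Cr is +2.
Cr²⁺: group 6, so d-count = 6 − 2 = 4.
In the high-spin limit (t₂g³ eg¹) the orbital term is -0.6Δ_oct = -89 kJ/mol, with no excess pairing.
For low-spin the configuration is t₂g⁴ eg⁰: orbital energy -1.6 × 148 = -237 kJ/mol, and 1 additional pair relative to high-spin adds 224 kJ/mol, giving -13 kJ/mol.
Thus E(LS) − E(HS) = 76 kJ/mol.

76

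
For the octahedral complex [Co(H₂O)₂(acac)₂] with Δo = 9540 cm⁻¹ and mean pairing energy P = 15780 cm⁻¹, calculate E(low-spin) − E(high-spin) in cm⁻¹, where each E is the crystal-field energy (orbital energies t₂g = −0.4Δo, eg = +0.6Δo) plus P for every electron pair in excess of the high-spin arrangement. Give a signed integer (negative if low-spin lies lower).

Ligand charges: 2×(+0) from H₂O and 2×(-1) from acac⁻ sum to -2; with overall charge +0, Co is +2.
Co is in group 9, so Co²⁺ is d⁷ (9 − 2 = 7).
In the high-spin limit (t₂g⁵ eg²) the orbital term is -0.8Δo = -7632 cm⁻¹, with no excess pairing.
Low-spin t₂g⁶ eg¹ gives -1.8Δo = -17172 cm⁻¹, but forming 1 extra pair costs 1P = 15780 cm⁻¹, so E(LS) = -17172 + 15780 = -1392 cm⁻¹.
Thus E(LS) − E(HS) = 6240 cm⁻¹.

6240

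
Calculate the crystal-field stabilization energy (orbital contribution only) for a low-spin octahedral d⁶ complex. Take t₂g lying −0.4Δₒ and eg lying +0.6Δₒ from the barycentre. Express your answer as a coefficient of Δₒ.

Configuration: t₂g⁶ eg⁰.
CFSE = 6(-0.4Δₒ) + 0(0.6Δₒ) = -2.4Δₒ + 0.0Δₒ = -2.4Δₒ.

-2.4 Δₒ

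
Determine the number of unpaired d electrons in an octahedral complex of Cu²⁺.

Group 11 minus oxidation state +2 gives a d⁹ configuration for Cu²⁺.
For octahedral d⁹ the high- and low-spin configurations coincide.
Configuration: t₂g⁶ eg³, giving 1 unpaired electron.

1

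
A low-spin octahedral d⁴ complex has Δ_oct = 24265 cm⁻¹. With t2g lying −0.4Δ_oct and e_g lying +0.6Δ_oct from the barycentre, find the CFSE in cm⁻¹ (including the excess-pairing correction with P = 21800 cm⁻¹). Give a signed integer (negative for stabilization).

Electron filling gives t2g^4 e_g^0.
Orbital CFSE = 4(-0.4) + 0(0.6) = -1.6Δ_oct = -1.6 × 24265 = -38824 cm⁻¹.
Relative to high-spin t2g^3 e_g^1 (0 paired), the low-spin configuration has 1 additional pair, contributing +1 × 21800 = +21800 cm⁻¹.
Combining: -38824 + 21800 = -17024 cm⁻¹.

-17024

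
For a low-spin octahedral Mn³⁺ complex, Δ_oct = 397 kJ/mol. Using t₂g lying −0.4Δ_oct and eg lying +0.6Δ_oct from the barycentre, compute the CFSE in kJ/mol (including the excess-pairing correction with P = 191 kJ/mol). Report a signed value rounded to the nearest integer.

Mn sits in group 7; removing 3 electrons leaves Mn³⁺ with 7 − 3 = 4 d electrons.
Configuration: t₂g⁴ eg⁰.
CFSE(orbital) = 4×(-0.4Δ_oct) + 0×(0.6Δ_oct) = -1.6Δ_oct; with Δ_oct = 397 kJ/mol that is -635 kJ/mol.
Pairing penalty: 1 pair vs 0 in the high-spin reference → 1 extra × P = 191 kJ/mol.
Overall CFSE = -635 + 191 = -444 kJ/mol.

-444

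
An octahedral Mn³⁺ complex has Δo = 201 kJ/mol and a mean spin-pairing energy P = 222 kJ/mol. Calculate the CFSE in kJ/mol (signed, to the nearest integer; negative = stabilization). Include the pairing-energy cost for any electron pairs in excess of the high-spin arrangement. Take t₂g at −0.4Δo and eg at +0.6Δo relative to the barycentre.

Mn is in group 7, so Mn³⁺ is d⁴ (7 − 3 = 4).
Δo < P, so pairing is avoided: the ground state is high-spin.
Configuration: t₂g³ eg¹.
Orbital CFSE = -0.6Δo = -0.6 × 201 = -121 kJ/mol.
High-spin has no excess pairs, so no pairing correction applies.

-121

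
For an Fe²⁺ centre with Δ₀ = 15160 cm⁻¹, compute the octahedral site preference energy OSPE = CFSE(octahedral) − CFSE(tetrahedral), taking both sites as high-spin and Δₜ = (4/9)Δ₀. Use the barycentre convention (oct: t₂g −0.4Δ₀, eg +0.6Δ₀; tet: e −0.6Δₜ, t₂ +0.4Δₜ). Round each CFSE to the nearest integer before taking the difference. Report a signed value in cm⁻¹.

-2021

Fe²⁺: group 8, so d-count = 8 − 2 = 6.
Octahedral (high-spin): t2g^4 e_g^2, CFSE = 4(−0.4) + 2(+0.6) = -0.4Δ₀ = -0.4 × 15160 = -6064 cm⁻¹.
Tetrahedral e^3 t2^3 gives -0.6Δₜ = -0.6 × (4/9) × 15160 = -4043 cm⁻¹.
OSPE = -6064 − (-4043) = -2021 cm⁻¹.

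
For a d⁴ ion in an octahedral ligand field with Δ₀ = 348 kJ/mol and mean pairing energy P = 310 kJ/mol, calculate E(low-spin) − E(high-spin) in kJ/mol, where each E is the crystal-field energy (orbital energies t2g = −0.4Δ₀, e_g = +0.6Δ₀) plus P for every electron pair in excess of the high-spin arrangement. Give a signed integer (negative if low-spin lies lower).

-38

High-spin d⁴ fills as t2g^3 e_g^1 with CFSE 3(−0.4) + 1(+0.6) = -0.6Δ₀ = -209 kJ/mol.
Low-spin: t2g^4 e_g^0, orbital CFSE = -1.6Δ₀ = -557 kJ/mol; plus 1 excess pair × P = +310 kJ/mol; total -247 kJ/mol.
The difference is -247 − (-209) = -38 kJ/mol, so low-spin lies lower.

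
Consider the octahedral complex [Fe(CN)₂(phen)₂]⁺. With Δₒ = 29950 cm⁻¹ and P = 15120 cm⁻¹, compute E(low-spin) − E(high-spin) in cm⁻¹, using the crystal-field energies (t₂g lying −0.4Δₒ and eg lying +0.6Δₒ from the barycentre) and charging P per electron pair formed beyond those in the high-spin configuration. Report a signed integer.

-29660

Ligand charges: 2×(-1) from CN⁻ and 2×(+0) from phen sum to -2; with overall charge +1, Fe is +3.
Fe sits in group 8; removing 3 electrons leaves Fe³⁺ with 8 − 3 = 5 d electrons.
High-spin: t₂g³ eg², CFSE = 0.0Δₒ = 0 cm⁻¹.
Low-spin: t₂g⁵ eg⁰, orbital CFSE = -2.0Δₒ = -59900 cm⁻¹; plus 2 excess pairs × P = +30240 cm⁻¹; total -29660 cm⁻¹.
Thus E(LS) − E(HS) = -29660 cm⁻¹.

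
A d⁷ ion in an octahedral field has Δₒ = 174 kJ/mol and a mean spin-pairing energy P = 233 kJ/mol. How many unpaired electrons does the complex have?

Δₒ < P, so pairing is avoided: the ground state is high-spin.
That gives t2g^5 e_g^2.
Unpaired electrons: 3.

3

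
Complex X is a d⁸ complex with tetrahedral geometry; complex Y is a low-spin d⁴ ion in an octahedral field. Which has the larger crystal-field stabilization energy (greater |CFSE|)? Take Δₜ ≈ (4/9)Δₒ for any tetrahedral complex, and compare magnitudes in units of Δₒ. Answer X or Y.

Y

X: Tetrahedral fields are weak (Δₜ ≈ 4/9 Δₒ), so electrons fill high-spin; e⁴ t₂⁴, CFSE = -0.8Δₜ ≈ -0.36Δₒ.
Y: t2g^4 e_g^0, CFSE = -1.6Δₒ.
So Y has the larger |CFSE|.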